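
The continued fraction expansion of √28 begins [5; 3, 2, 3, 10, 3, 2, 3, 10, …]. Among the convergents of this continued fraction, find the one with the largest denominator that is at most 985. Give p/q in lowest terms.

4048/765

a_0 = 5: 5/1  (≤ bound)
a_1 = 3: 16/3  (≤ bound)
a_2 = 2: 37/7  (≤ bound)
a_3 = 3: 127/24  (≤ bound)
a_4 = 10: 1307/247  (≤ bound)
a_5 = 3: 4048/765  (≤ bound)
a_6 = 2: 9403/1777  (> 985, stop)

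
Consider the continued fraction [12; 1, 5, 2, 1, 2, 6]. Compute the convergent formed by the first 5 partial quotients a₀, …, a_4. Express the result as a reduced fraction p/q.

Use the convergent recurrence hₖ = aₖ·hₖ₋₁ + hₖ₋₂ (and likewise for the denominators kₖ):
a_0 = 12: 12/1
a_1 = 1: 13/1
a_2 = 5: 77/6
a_3 = 2: 167/13
a_4 = 1: 244/19

244/19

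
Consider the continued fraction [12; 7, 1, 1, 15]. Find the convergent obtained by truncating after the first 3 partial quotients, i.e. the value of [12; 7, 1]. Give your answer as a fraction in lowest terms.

97/8

Start with 1.
7 + 1/(1/1) = 7 + 1/1 = 8/1
12 + 1/(8/1) = 12 + 1/8 = 97/8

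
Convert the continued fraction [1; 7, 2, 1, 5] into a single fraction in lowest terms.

142/125

Start with 5.
1 + 1/(5/1) = 1 + 1/5 = 6/5
2 + 1/(6/5) = 2 + 5/6 = 17/6
7 + 1/(17/6) = 7 + 6/17 = 125/17
1 + 1/(125/17) = 1 + 17/125 = 142/125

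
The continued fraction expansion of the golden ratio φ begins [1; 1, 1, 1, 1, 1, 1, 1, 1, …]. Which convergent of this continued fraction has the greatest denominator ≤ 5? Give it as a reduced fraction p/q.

8/5

a_0 = 1: 1/1  (≤ bound)
a_1 = 1: 2/1  (≤ bound)
a_2 = 1: 3/2  (≤ bound)
a_3 = 1: 5/3  (≤ bound)
a_4 = 1: 8/5  (≤ bound)
a_5 = 1: 13/8  (> 5, stop)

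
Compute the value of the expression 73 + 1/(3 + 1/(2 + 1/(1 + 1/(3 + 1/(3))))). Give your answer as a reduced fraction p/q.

Start with 3.
3 + 1/(3/1) = 3 + 1/3 = 10/3
1 + 1/(10/3) = 1 + 3/10 = 13/10
2 + 1/(13/10) = 2 + 10/13 = 36/13
3 + 1/(36/13) = 3 + 13/36 = 121/36
73 + 1/(121/36) = 73 + 36/121 = 8869/121

8869/121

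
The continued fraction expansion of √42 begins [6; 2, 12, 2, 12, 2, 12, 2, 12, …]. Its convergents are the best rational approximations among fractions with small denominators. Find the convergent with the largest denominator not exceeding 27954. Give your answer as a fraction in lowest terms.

List convergents until the denominator exceeds the bound:
a_0 = 6: 6/1  (≤ bound)
a_1 = 2: 13/2  (≤ bound)
a_2 = 12: 162/25  (≤ bound)
a_3 = 2: 337/52  (≤ bound)
a_4 = 12: 4206/649  (≤ bound)
a_5 = 2: 8749/1350  (≤ bound)
a_6 = 12: 109194/16849  (≤ bound)
a_7 = 2: 227137/35048  (> 27954, stop)

109194/16849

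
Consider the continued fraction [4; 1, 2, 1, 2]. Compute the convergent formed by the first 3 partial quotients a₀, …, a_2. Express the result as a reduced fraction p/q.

14/3

Build up convergents one term at a time:
a_0 = 4: 4/1
a_1 = 1: 5/1
a_2 = 2: 14/3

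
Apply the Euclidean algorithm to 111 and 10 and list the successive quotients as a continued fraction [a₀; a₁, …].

[11; 10]

111 = 11·10 + 1, so a_0 = 11
10 = 10·1 + 0, so a_1 = 10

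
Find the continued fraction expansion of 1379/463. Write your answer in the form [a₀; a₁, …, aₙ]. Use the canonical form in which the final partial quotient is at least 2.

1379 ÷ 463 → quotient 2, remainder 453
463 ÷ 453 → quotient 1, remainder 10
453 ÷ 10 → quotient 45, remainder 3
10 ÷ 3 → quotient 3, remainder 1
3 ÷ 1 → quotient 3, remainder 0

[2; 1, 45, 3, 3]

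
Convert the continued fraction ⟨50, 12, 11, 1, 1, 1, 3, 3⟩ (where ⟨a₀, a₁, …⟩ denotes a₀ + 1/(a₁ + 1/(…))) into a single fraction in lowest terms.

253619/5064

Compute successive convergents:
a_0 = 50: 50/1
a_1 = 12: 601/12
a_2 = 11: 6661/133
a_3 = 1: 7262/145
a_4 = 1: 13923/278
a_5 = 1: 21185/423
a_6 = 3: 77478/1547
a_7 = 3: 253619/5064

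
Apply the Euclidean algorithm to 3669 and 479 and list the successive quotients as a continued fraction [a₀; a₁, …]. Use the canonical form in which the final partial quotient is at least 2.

Repeatedly divide and take the remainder:
⌊3669/479⌋ = 7, remainder 316
⌊479/316⌋ = 1, remainder 163
⌊316/163⌋ = 1, remainder 153
⌊163/153⌋ = 1, remainder 10
⌊153/10⌋ = 15, remainder 3
⌊10/3⌋ = 3, remainder 1
⌊3/1⌋ = 3, remainder 0

[7; 1, 1, 1, 15, 3, 3]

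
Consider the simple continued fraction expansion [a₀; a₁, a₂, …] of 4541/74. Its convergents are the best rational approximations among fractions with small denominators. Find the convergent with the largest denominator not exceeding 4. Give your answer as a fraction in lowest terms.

List convergents until the denominator exceeds the bound:
a_0 = 61: 61/1  (≤ bound)
a_1 = 2: 123/2  (≤ bound)
a_2 = 1: 184/3  (≤ bound)
a_3 = 2: 491/8  (> 4, stop)

184/3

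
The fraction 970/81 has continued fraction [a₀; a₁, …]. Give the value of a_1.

970 ÷ 81 → quotient 11, remainder 79
81 ÷ 79 → quotient 1, remainder 2

1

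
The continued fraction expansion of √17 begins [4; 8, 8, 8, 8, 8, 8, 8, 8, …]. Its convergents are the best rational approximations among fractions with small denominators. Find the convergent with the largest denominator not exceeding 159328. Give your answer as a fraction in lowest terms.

a_0 = 4: 4/1  (≤ bound)
a_1 = 8: 33/8  (≤ bound)
a_2 = 8: 268/65  (≤ bound)
a_3 = 8: 2177/528  (≤ bound)
a_4 = 8: 17684/4289  (≤ bound)
a_5 = 8: 143649/34840  (≤ bound)
a_6 = 8: 1166876/283009  (> 159328, stop)

143649/34840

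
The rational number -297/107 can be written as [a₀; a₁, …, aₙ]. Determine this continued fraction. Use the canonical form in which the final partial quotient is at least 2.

Repeatedly divide and take the remainder:
-297 ÷ 107 → quotient -3, remainder 24
107 ÷ 24 → quotient 4, remainder 11
24 ÷ 11 → quotient 2, remainder 2
11 ÷ 2 → quotient 5, remainder 1
2 ÷ 1 → quotient 2, remainder 0

[-3; 4, 2, 5, 2]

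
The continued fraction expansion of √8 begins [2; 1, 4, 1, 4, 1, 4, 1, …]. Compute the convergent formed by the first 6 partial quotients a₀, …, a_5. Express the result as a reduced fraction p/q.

99/35

Compute successive convergents:
a_0 = 2: 2/1
a_1 = 1: 3/1
a_2 = 4: 14/5
a_3 = 1: 17/6
a_4 = 4: 82/29
a_5 = 1: 99/35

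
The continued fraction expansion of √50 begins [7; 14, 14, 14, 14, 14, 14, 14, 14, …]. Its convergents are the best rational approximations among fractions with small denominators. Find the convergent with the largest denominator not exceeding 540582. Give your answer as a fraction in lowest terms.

a_0 = 7: 7/1  (≤ bound)
a_1 = 14: 99/14  (≤ bound)
a_2 = 14: 1393/197  (≤ bound)
a_3 = 14: 19601/2772  (≤ bound)
a_4 = 14: 275807/39005  (≤ bound)
a_5 = 14: 3880899/548842  (> 540582, stop)

275807/39005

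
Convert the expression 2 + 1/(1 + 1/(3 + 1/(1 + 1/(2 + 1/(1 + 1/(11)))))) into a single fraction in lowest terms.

Work from the innermost term outward:
Start with 11.
1 + 1/(11/1) = 1 + 1/11 = 12/11
2 + 1/(12/11) = 2 + 11/12 = 35/12
1 + 1/(35/12) = 1 + 12/35 = 47/35
3 + 1/(47/35) = 3 + 35/47 = 176/47
1 + 1/(176/47) = 1 + 47/176 = 223/176
2 + 1/(223/176) = 2 + 176/223 = 622/223

622/223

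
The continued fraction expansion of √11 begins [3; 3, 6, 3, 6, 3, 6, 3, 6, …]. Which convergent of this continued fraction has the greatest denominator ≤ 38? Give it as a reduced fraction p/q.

List convergents until the denominator exceeds the bound:
a_0 = 3: 3/1  (≤ bound)
a_1 = 3: 10/3  (≤ bound)
a_2 = 6: 63/19  (≤ bound)
a_3 = 3: 199/60  (> 38, stop)

63/19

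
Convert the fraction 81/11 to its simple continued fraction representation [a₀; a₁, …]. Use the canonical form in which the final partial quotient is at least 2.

[7; 2, 1, 3]

Run the Euclidean algorithm, recording each quotient:
81 = 7·11 + 4, so a_0 = 7
11 = 2·4 + 3, so a_1 = 2
4 = 1·3 + 1, so a_2 = 1
3 = 3·1 + 0, so a_3 = 3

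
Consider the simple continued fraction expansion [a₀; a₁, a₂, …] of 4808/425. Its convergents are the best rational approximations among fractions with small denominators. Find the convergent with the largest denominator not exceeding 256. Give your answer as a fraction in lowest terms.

List convergents until the denominator exceeds the bound:
a_0 = 11: 11/1  (≤ bound)
a_1 = 3: 34/3  (≤ bound)
a_2 = 5: 181/16  (≤ bound)
a_3 = 8: 1482/131  (≤ bound)
a_4 = 1: 1663/147  (≤ bound)
a_5 = 2: 4808/425  (> 256, stop)

1663/147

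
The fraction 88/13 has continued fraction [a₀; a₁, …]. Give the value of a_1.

88 ÷ 13 → quotient 6, remainder 10
13 ÷ 10 → quotient 1, remainder 3

1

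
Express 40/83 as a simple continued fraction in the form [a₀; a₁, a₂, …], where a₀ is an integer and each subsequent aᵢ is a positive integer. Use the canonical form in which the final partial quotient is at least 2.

[0; 2, 13, 3]

40 ÷ 83 → quotient 0, remainder 40
83 ÷ 40 → quotient 2, remainder 3
40 ÷ 3 → quotient 13, remainder 1
3 ÷ 1 → quotient 3, remainder 0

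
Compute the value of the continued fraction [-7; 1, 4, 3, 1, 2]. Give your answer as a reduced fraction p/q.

-359/58

Build up convergents one term at a time:
a_0 = -7: -7/1
a_1 = 1: -6/1
a_2 = 4: -31/5
a_3 = 3: -99/16
a_4 = 1: -130/21
a_5 = 2: -359/58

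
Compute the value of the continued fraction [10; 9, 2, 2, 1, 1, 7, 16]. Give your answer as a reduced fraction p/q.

a_0 = 10: 10/1
a_1 = 9: 91/9
a_2 = 2: 192/19
a_3 = 2: 475/47
a_4 = 1: 667/66
a_5 = 1: 1142/113
a_6 = 7: 8661/857
a_7 = 16: 139718/13825

139718/13825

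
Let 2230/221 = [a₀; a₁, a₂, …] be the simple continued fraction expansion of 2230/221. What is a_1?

2230 = 10·221 + 20, so a_0 = 10
221 = 11·20 + 1, so a_1 = 11

11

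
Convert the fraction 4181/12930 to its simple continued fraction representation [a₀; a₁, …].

Run the Euclidean algorithm, recording each quotient:
4181 = 0·12930 + 4181, so a_0 = 0
12930 = 3·4181 + 387, so a_1 = 3
4181 = 10·387 + 311, so a_2 = 10
387 = 1·311 + 76, so a_3 = 1
311 = 4·76 + 7, so a_4 = 4
76 = 10·7 + 6, so a_5 = 10
7 = 1·6 + 1, so a_6 = 1
6 = 6·1 + 0, so a_7 = 6

[0; 3, 10, 1, 4, 10, 1, 6]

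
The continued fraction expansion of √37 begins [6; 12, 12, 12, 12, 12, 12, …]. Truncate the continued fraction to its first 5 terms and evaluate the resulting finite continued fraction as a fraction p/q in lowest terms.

Starting at the tail and folding back:
Start with 12.
12 + 1/(12/1) = 12 + 1/12 = 145/12
12 + 1/(145/12) = 12 + 12/145 = 1752/145
12 + 1/(1752/145) = 12 + 145/1752 = 21169/1752
6 + 1/(21169/1752) = 6 + 1752/21169 = 128766/21169

128766/21169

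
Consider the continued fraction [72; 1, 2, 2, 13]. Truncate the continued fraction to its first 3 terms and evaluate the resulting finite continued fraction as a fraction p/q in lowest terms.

Start with 2.
1 + 1/(2/1) = 1 + 1/2 = 3/2
72 + 1/(3/2) = 72 + 2/3 = 218/3

218/3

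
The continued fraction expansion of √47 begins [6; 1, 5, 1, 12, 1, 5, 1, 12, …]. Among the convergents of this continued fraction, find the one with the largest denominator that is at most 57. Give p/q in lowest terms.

48/7

a_0 = 6: 6/1  (≤ bound)
a_1 = 1: 7/1  (≤ bound)
a_2 = 5: 41/6  (≤ bound)
a_3 = 1: 48/7  (≤ bound)
a_4 = 12: 617/90  (> 57, stop)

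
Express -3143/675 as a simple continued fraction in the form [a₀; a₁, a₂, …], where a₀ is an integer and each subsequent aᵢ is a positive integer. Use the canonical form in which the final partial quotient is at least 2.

-3143 = -5·675 + 232, so a_0 = -5
675 = 2·232 + 211, so a_1 = 2
232 = 1·211 + 21, so a_2 = 1
211 = 10·21 + 1, so a_3 = 10
21 = 21·1 + 0, so a_4 = 21

[-5; 2, 1, 10, 21]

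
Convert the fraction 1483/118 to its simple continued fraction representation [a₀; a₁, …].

1483 = 12·118 + 67, so a_0 = 12
118 = 1·67 + 51, so a_1 = 1
67 = 1·51 + 16, so a_2 = 1
51 = 3·16 + 3, so a_3 = 3
16 = 5·3 + 1, so a_4 = 5
3 = 3·1 + 0, so a_5 = 3

[12; 1, 1, 3, 5, 3]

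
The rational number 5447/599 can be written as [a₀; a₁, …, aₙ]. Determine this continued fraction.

5447 ÷ 599 → quotient 9, remainder 56
599 ÷ 56 → quotient 10, remainder 39
56 ÷ 39 → quotient 1, remainder 17
39 ÷ 17 → quotient 2, remainder 5
17 ÷ 5 → quotient 3, remainder 2
5 ÷ 2 → quotient 2, remainder 1
2 ÷ 1 → quotient 2, remainder 0

[9; 10, 1, 2, 3, 2, 2]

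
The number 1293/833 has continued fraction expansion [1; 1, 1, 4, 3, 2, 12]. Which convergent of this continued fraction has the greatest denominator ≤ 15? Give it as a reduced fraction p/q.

14/9

List convergents until the denominator exceeds the bound:
a_0 = 1: 1/1  (≤ bound)
a_1 = 1: 2/1  (≤ bound)
a_2 = 1: 3/2  (≤ bound)
a_3 = 4: 14/9  (≤ bound)
a_4 = 3: 45/29  (> 15, stop)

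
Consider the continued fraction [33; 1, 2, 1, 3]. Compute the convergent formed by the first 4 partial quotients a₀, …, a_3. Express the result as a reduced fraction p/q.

135/4

Build up convergents one term at a time:
a_0 = 33: 33/1
a_1 = 1: 34/1
a_2 = 2: 101/3
a_3 = 1: 135/4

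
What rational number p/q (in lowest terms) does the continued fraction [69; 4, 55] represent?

15304/221

a_0 = 69: 69/1
a_1 = 4: 277/4
a_2 = 55: 15304/221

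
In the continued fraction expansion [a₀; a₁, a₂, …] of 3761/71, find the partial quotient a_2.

⌊3761/71⌋ = 52, remainder 69
⌊71/69⌋ = 1, remainder 2
⌊69/2⌋ = 34, remainder 1

34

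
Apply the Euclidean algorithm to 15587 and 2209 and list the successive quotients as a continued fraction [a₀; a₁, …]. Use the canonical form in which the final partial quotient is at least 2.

Repeatedly divide and take the remainder:
15587 = 7·2209 + 124, so a_0 = 7
2209 = 17·124 + 101, so a_1 = 17
124 = 1·101 + 23, so a_2 = 1
101 = 4·23 + 9, so a_3 = 4
23 = 2·9 + 5, so a_4 = 2
9 = 1·5 + 4, so a_5 = 1
5 = 1·4 + 1, so a_6 = 1
4 = 4·1 + 0, so a_7 = 4

[7; 17, 1, 4, 2, 1, 1, 4]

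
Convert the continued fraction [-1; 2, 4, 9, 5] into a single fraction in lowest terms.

-235/424

Start with 5.
9 + 1/(5/1) = 9 + 1/5 = 46/5
4 + 1/(46/5) = 4 + 5/46 = 189/46
2 + 1/(189/46) = 2 + 46/189 = 424/189
-1 + 1/(424/189) = -1 + 189/424 = -235/424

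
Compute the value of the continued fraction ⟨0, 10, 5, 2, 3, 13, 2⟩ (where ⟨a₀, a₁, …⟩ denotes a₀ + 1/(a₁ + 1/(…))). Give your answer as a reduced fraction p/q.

Start with 2.
13 + 1/(2/1) = 13 + 1/2 = 27/2
3 + 1/(27/2) = 3 + 2/27 = 83/27
2 + 1/(83/27) = 2 + 27/83 = 193/83
5 + 1/(193/83) = 5 + 83/193 = 1048/193
10 + 1/(1048/193) = 10 + 193/1048 = 10673/1048
0 + 1/(10673/1048) = 0 + 1048/10673 = 1048/10673

1048/10673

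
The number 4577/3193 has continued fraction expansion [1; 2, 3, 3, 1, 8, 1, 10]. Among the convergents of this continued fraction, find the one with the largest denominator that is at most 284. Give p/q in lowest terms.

a_0 = 1: 1/1  (≤ bound)
a_1 = 2: 3/2  (≤ bound)
a_2 = 3: 10/7  (≤ bound)
a_3 = 3: 33/23  (≤ bound)
a_4 = 1: 43/30  (≤ bound)
a_5 = 8: 377/263  (≤ bound)
a_6 = 1: 420/293  (> 284, stop)

377/263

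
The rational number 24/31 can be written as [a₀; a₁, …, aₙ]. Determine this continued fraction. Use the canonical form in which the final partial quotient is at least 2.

Repeatedly divide and take the remainder:
⌊24/31⌋ = 0, remainder 24
⌊31/24⌋ = 1, remainder 7
⌊24/7⌋ = 3, remainder 3
⌊7/3⌋ = 2, remainder 1
⌊3/1⌋ = 3, remainder 0

[0; 1, 3, 2, 3]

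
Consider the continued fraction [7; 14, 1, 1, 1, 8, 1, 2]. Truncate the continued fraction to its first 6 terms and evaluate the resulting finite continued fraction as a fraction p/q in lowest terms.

2693/381

a_0 = 7: 7/1
a_1 = 14: 99/14
a_2 = 1: 106/15
a_3 = 1: 205/29
a_4 = 1: 311/44
a_5 = 8: 2693/381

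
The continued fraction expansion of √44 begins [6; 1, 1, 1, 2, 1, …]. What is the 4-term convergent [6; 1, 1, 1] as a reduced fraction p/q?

Start with 1.
1 + 1/(1/1) = 1 + 1/1 = 2/1
1 + 1/(2/1) = 1 + 1/2 = 3/2
6 + 1/(3/2) = 6 + 2/3 = 20/3

20/3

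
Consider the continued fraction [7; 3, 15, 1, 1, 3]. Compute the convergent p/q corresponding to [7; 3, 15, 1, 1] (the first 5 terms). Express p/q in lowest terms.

696/95

a_0 = 7: 7/1
a_1 = 3: 22/3
a_2 = 15: 337/46
a_3 = 1: 359/49
a_4 = 1: 696/95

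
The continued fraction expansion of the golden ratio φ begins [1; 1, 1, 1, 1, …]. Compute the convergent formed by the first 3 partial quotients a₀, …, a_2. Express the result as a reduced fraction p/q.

Compute successive convergents:
a_0 = 1: 1/1
a_1 = 1: 2/1
a_2 = 1: 3/2

3/2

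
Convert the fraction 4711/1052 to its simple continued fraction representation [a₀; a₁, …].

[4; 2, 10, 1, 14, 3]

4711 = 4·1052 + 503, so a_0 = 4
1052 = 2·503 + 46, so a_1 = 2
503 = 10·46 + 43, so a_2 = 10
46 = 1·43 + 3, so a_3 = 1
43 = 14·3 + 1, so a_4 = 14
3 = 3·1 + 0, so a_5 = 3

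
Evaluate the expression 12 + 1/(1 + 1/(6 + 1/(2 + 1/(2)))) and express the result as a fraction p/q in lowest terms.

Work from the innermost term outward:
Start with 2.
2 + 1/(2/1) = 2 + 1/2 = 5/2
6 + 1/(5/2) = 6 + 2/5 = 32/5
1 + 1/(32/5) = 1 + 5/32 = 37/32
12 + 1/(37/32) = 12 + 32/37 = 476/37

476/37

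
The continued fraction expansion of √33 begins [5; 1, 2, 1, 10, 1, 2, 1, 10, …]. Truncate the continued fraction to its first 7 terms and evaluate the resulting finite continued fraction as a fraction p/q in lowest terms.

787/137

Build up convergents one term at a time:
a_0 = 5: 5/1
a_1 = 1: 6/1
a_2 = 2: 17/3
a_3 = 1: 23/4
a_4 = 10: 247/43
a_5 = 1: 270/47
a_6 = 2: 787/137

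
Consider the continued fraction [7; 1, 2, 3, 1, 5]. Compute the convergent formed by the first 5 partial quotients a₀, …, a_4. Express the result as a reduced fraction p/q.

Start with 1.
3 + 1/(1/1) = 3 + 1/1 = 4/1
2 + 1/(4/1) = 2 + 1/4 = 9/4
1 + 1/(9/4) = 1 + 4/9 = 13/9
7 + 1/(13/9) = 7 + 9/13 = 100/13

100/13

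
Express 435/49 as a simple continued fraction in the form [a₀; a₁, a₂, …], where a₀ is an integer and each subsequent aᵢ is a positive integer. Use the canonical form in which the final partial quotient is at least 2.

[8; 1, 7, 6]

⌊435/49⌋ = 8, remainder 43
⌊49/43⌋ = 1, remainder 6
⌊43/6⌋ = 7, remainder 1
⌊6/1⌋ = 6, remainder 0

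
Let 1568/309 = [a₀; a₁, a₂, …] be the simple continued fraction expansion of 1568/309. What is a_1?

13

⌊1568/309⌋ = 5, remainder 23
⌊309/23⌋ = 13, remainder 10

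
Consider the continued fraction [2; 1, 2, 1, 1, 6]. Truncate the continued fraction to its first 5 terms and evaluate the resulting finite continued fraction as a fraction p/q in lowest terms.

19/7

Build up convergents one term at a time:
a_0 = 2: 2/1
a_1 = 1: 3/1
a_2 = 2: 8/3
a_3 = 1: 11/4
a_4 = 1: 19/7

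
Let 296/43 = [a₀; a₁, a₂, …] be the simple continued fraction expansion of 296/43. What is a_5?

2

Apply division with remainder until the remainder is 0:
296 ÷ 43 → quotient 6, remainder 38
43 ÷ 38 → quotient 1, remainder 5
38 ÷ 5 → quotient 7, remainder 3
5 ÷ 3 → quotient 1, remainder 2
3 ÷ 2 → quotient 1, remainder 1
2 ÷ 1 → quotient 2, remainder 0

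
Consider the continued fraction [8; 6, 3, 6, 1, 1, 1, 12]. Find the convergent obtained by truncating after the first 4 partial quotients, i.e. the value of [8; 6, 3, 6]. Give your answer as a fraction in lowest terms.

a_0 = 8: 8/1
a_1 = 6: 49/6
a_2 = 3: 155/19
a_3 = 6: 979/120

979/120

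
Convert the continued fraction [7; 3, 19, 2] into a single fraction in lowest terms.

Start with 2.
19 + 1/(2/1) = 19 + 1/2 = 39/2
3 + 1/(39/2) = 3 + 2/39 = 119/39
7 + 1/(119/39) = 7 + 39/119 = 872/119

872/119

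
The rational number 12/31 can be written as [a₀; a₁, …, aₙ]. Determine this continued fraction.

[0; 2, 1, 1, 2, 2]

12 ÷ 31 → quotient 0, remainder 12
31 ÷ 12 → quotient 2, remainder 7
12 ÷ 7 → quotient 1, remainder 5
7 ÷ 5 → quotient 1, remainder 2
5 ÷ 2 → quotient 2, remainder 1
2 ÷ 1 → quotient 2, remainder 0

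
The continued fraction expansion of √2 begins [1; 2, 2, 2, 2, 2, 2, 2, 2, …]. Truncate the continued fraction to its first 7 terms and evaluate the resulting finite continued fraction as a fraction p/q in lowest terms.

Use the convergent recurrence hₖ = aₖ·hₖ₋₁ + hₖ₋₂ (and likewise for the denominators kₖ):
a_0 = 1: 1/1
a_1 = 2: 3/2
a_2 = 2: 7/5
a_3 = 2: 17/12
a_4 = 2: 41/29
a_5 = 2: 99/70
a_6 = 2: 239/169

239/169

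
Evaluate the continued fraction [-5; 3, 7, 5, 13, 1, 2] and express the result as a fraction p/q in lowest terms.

-21998/4699

a_0 = -5: -5/1
a_1 = 3: -14/3
a_2 = 7: -103/22
a_3 = 5: -529/113
a_4 = 13: -6980/1491
a_5 = 1: -7509/1604
a_6 = 2: -21998/4699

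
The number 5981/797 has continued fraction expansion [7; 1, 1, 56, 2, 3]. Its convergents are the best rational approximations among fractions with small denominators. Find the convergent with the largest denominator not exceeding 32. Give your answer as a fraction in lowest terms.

List convergents until the denominator exceeds the bound:
a_0 = 7: 7/1  (≤ bound)
a_1 = 1: 8/1  (≤ bound)
a_2 = 1: 15/2  (≤ bound)
a_3 = 56: 848/113  (> 32, stop)

15/2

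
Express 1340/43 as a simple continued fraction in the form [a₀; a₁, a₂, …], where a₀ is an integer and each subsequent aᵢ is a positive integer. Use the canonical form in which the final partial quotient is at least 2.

1340 = 31·43 + 7, so a_0 = 31
43 = 6·7 + 1, so a_1 = 6
7 = 7·1 + 0, so a_2 = 7

[31; 6, 7]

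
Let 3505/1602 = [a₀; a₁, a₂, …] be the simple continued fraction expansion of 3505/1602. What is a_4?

Repeatedly divide and take the remainder:
⌊3505/1602⌋ = 2, remainder 301
⌊1602/301⌋ = 5, remainder 97
⌊301/97⌋ = 3, remainder 10
⌊97/10⌋ = 9, remainder 7
⌊10/7⌋ = 1, remainder 3

1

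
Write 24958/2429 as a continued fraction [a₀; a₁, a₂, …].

[10; 3, 1, 1, 1, 2, 1, 60]

24958 ÷ 2429 → quotient 10, remainder 668
2429 ÷ 668 → quotient 3, remainder 425
668 ÷ 425 → quotient 1, remainder 243
425 ÷ 243 → quotient 1, remainder 182
243 ÷ 182 → quotient 1, remainder 61
182 ÷ 61 → quotient 2, remainder 60
61 ÷ 60 → quotient 1, remainder 1
60 ÷ 1 → quotient 60, remainder 0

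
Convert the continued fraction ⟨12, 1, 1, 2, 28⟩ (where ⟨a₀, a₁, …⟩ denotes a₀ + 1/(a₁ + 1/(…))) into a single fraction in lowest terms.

1789/142

Compute successive convergents:
a_0 = 12: 12/1
a_1 = 1: 13/1
a_2 = 1: 25/2
a_3 = 2: 63/5
a_4 = 28: 1789/142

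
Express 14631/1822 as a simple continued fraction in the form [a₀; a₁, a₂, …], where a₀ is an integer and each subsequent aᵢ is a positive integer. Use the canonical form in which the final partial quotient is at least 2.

Repeatedly divide and take the remainder:
14631 ÷ 1822 → quotient 8, remainder 55
1822 ÷ 55 → quotient 33, remainder 7
55 ÷ 7 → quotient 7, remainder 6
7 ÷ 6 → quotient 1, remainder 1
6 ÷ 1 → quotient 6, remainder 0

[8; 33, 7, 1, 6]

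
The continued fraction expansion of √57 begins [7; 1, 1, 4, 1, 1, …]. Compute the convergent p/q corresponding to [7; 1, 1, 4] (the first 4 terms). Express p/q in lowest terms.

Compute successive convergents:
a_0 = 7: 7/1
a_1 = 1: 8/1
a_2 = 1: 15/2
a_3 = 4: 68/9

68/9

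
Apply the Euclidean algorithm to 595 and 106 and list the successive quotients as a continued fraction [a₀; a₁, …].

Apply division with remainder until the remainder is 0:
595 = 5·106 + 65, so a_0 = 5
106 = 1·65 + 41, so a_1 = 1
65 = 1·41 + 24, so a_2 = 1
41 = 1·24 + 17, so a_3 = 1
24 = 1·17 + 7, so a_4 = 1
17 = 2·7 + 3, so a_5 = 2
7 = 2·3 + 1, so a_6 = 2
3 = 3·1 + 0, so a_7 = 3

[5; 1, 1, 1, 1, 2, 2, 3]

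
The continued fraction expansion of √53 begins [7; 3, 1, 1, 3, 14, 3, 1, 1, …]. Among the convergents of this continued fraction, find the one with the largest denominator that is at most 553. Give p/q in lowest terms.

a_0 = 7: 7/1  (≤ bound)
a_1 = 3: 22/3  (≤ bound)
a_2 = 1: 29/4  (≤ bound)
a_3 = 1: 51/7  (≤ bound)
a_4 = 3: 182/25  (≤ bound)
a_5 = 14: 2599/357  (≤ bound)
a_6 = 3: 7979/1096  (> 553, stop)

2599/357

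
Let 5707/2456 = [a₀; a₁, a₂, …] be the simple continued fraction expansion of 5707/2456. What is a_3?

5

5707 ÷ 2456 → quotient 2, remainder 795
2456 ÷ 795 → quotient 3, remainder 71
795 ÷ 71 → quotient 11, remainder 14
71 ÷ 14 → quotient 5, remainder 1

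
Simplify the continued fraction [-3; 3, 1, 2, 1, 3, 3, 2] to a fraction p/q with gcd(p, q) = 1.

-1153/422

a_0 = -3: -3/1
a_1 = 3: -8/3
a_2 = 1: -11/4
a_3 = 2: -30/11
a_4 = 1: -41/15
a_5 = 3: -153/56
a_6 = 3: -500/183
a_7 = 2: -1153/422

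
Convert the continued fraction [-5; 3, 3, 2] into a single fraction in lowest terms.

Start with 2.
3 + 1/(2/1) = 3 + 1/2 = 7/2
3 + 1/(7/2) = 3 + 2/7 = 23/7
-5 + 1/(23/7) = -5 + 7/23 = -108/23

-108/23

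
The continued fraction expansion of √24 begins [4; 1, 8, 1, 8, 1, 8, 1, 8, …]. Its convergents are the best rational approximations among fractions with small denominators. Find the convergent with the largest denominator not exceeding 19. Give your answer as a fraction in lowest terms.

a_0 = 4: 4/1  (≤ bound)
a_1 = 1: 5/1  (≤ bound)
a_2 = 8: 44/9  (≤ bound)
a_3 = 1: 49/10  (≤ bound)
a_4 = 8: 436/89  (> 19, stop)

49/10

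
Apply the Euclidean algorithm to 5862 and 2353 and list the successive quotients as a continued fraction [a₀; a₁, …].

[2; 2, 28, 5, 8]

Repeatedly divide and take the remainder:
5862 ÷ 2353 → quotient 2, remainder 1156
2353 ÷ 1156 → quotient 2, remainder 41
1156 ÷ 41 → quotient 28, remainder 8
41 ÷ 8 → quotient 5, remainder 1
8 ÷ 1 → quotient 8, remainder 0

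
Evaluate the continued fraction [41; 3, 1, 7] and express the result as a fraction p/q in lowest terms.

Use the convergent recurrence hₖ = aₖ·hₖ₋₁ + hₖ₋₂ (and likewise for the denominators kₖ):
a_0 = 41: 41/1
a_1 = 3: 124/3
a_2 = 1: 165/4
a_3 = 7: 1279/31

1279/31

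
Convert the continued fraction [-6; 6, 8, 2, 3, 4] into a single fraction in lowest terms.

-9035/1548

Start with 4.
3 + 1/(4/1) = 3 + 1/4 = 13/4
2 + 1/(13/4) = 2 + 4/13 = 30/13
8 + 1/(30/13) = 8 + 13/30 = 253/30
6 + 1/(253/30) = 6 + 30/253 = 1548/253
-6 + 1/(1548/253) = -6 + 253/1548 = -9035/1548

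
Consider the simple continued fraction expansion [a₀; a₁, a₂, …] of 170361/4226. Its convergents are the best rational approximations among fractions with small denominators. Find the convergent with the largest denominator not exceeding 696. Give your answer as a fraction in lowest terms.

a_0 = 40: 40/1  (≤ bound)
a_1 = 3: 121/3  (≤ bound)
a_2 = 5: 645/16  (≤ bound)
a_3 = 43: 27856/691  (≤ bound)
a_4 = 1: 28501/707  (> 696, stop)

27856/691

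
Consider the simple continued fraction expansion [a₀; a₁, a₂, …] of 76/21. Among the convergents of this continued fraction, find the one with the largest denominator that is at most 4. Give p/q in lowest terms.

a_0 = 3: 3/1  (≤ bound)
a_1 = 1: 4/1  (≤ bound)
a_2 = 1: 7/2  (≤ bound)
a_3 = 1: 11/3  (≤ bound)
a_4 = 1: 18/5  (> 4, stop)

11/3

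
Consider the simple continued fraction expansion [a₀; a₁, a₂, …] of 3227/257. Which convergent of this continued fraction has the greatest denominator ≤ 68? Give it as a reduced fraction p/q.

113/9

a_0 = 12: 12/1  (≤ bound)
a_1 = 1: 13/1  (≤ bound)
a_2 = 1: 25/2  (≤ bound)
a_3 = 3: 88/7  (≤ bound)
a_4 = 1: 113/9  (≤ bound)
a_5 = 13: 1557/124  (> 68, stop)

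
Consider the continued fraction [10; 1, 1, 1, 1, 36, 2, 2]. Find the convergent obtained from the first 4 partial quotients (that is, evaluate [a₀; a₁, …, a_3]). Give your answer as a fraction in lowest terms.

32/3

Build up convergents one term at a time:
a_0 = 10: 10/1
a_1 = 1: 11/1
a_2 = 1: 21/2
a_3 = 1: 32/3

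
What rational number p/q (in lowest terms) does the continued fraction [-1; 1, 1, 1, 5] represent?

-6/17

Use the convergent recurrence hₖ = aₖ·hₖ₋₁ + hₖ₋₂ (and likewise for the denominators kₖ):
a_0 = -1: -1/1
a_1 = 1: 0/1
a_2 = 1: -1/2
a_3 = 1: -1/3
a_4 = 5: -6/17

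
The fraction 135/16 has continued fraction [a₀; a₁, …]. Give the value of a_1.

2

⌊135/16⌋ = 8, remainder 7
⌊16/7⌋ = 2, remainder 2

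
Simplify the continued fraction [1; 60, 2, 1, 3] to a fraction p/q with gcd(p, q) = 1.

a_0 = 1: 1/1
a_1 = 60: 61/60
a_2 = 2: 123/121
a_3 = 1: 184/181
a_4 = 3: 675/664

675/664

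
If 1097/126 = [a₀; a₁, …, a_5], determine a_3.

1097 = 8·126 + 89, so a_0 = 8
126 = 1·89 + 37, so a_1 = 1
89 = 2·37 + 15, so a_2 = 2
37 = 2·15 + 7, so a_3 = 2

2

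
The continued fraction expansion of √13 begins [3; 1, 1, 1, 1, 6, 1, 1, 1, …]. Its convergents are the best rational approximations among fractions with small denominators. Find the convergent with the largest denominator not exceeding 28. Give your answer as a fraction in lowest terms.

a_0 = 3: 3/1  (≤ bound)
a_1 = 1: 4/1  (≤ bound)
a_2 = 1: 7/2  (≤ bound)
a_3 = 1: 11/3  (≤ bound)
a_4 = 1: 18/5  (≤ bound)
a_5 = 6: 119/33  (> 28, stop)

18/5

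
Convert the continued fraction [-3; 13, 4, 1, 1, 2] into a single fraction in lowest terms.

-889/304

a_0 = -3: -3/1
a_1 = 13: -38/13
a_2 = 4: -155/53
a_3 = 1: -193/66
a_4 = 1: -348/119
a_5 = 2: -889/304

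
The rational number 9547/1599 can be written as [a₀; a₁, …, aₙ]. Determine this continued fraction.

9547 ÷ 1599 → quotient 5, remainder 1552
1599 ÷ 1552 → quotient 1, remainder 47
1552 ÷ 47 → quotient 33, remainder 1
47 ÷ 1 → quotient 47, remainder 0

[5; 1, 33, 47]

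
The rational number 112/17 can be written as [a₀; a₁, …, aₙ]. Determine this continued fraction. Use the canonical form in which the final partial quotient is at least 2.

Apply division with remainder until the remainder is 0:
112 = 6·17 + 10, so a_0 = 6
17 = 1·10 + 7, so a_1 = 1
10 = 1·7 + 3, so a_2 = 1
7 = 2·3 + 1, so a_3 = 2
3 = 3·1 + 0, so a_4 = 3

[6; 1, 1, 2, 3]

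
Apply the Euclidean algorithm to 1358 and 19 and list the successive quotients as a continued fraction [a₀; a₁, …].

[71; 2, 9]

Run the Euclidean algorithm, recording each quotient:
1358 ÷ 19 → quotient 71, remainder 9
19 ÷ 9 → quotient 2, remainder 1
9 ÷ 1 → quotient 9, remainder 0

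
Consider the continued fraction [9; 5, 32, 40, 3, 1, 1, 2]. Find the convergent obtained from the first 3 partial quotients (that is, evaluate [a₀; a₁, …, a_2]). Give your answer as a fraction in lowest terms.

1481/161

Collapse the nested fraction from the inside out:
Start with 32.
5 + 1/(32/1) = 5 + 1/32 = 161/32
9 + 1/(161/32) = 9 + 32/161 = 1481/161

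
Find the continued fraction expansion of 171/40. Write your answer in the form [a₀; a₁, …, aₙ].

[4; 3, 1, 1, 1, 3]

⌊171/40⌋ = 4, remainder 11
⌊40/11⌋ = 3, remainder 7
⌊11/7⌋ = 1, remainder 4
⌊7/4⌋ = 1, remainder 3
⌊4/3⌋ = 1, remainder 1
⌊3/1⌋ = 3, remainder 0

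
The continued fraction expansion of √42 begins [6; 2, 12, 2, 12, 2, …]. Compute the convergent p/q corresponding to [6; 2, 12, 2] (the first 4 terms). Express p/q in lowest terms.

337/52

a_0 = 6: 6/1
a_1 = 2: 13/2
a_2 = 12: 162/25
a_3 = 2: 337/52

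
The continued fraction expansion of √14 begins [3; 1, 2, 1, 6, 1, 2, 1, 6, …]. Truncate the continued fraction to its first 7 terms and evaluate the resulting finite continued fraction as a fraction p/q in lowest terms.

333/89

Start with 2.
1 + 1/(2/1) = 1 + 1/2 = 3/2
6 + 1/(3/2) = 6 + 2/3 = 20/3
1 + 1/(20/3) = 1 + 3/20 = 23/20
2 + 1/(23/20) = 2 + 20/23 = 66/23
1 + 1/(66/23) = 1 + 23/66 = 89/66
3 + 1/(89/66) = 3 + 66/89 = 333/89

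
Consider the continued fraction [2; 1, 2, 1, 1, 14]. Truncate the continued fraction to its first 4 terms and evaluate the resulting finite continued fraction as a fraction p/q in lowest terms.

11/4

Start with 1.
2 + 1/(1/1) = 2 + 1/1 = 3/1
1 + 1/(3/1) = 1 + 1/3 = 4/3
2 + 1/(4/3) = 2 + 3/4 = 11/4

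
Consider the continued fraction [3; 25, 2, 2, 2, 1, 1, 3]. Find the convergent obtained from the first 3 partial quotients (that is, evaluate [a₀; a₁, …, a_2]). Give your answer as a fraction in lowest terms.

a_0 = 3: 3/1
a_1 = 25: 76/25
a_2 = 2: 155/51

155/51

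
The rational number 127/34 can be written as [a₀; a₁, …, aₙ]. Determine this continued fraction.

127 = 3·34 + 25, so a_0 = 3
34 = 1·25 + 9, so a_1 = 1
25 = 2·9 + 7, so a_2 = 2
9 = 1·7 + 2, so a_3 = 1
7 = 3·2 + 1, so a_4 = 3
2 = 2·1 + 0, so a_5 = 2

[3; 1, 2, 1, 3, 2]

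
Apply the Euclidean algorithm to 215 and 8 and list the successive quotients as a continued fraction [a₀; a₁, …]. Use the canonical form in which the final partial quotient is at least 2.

⌊215/8⌋ = 26, remainder 7
⌊8/7⌋ = 1, remainder 1
⌊7/1⌋ = 7, remainder 0

[26; 1, 7]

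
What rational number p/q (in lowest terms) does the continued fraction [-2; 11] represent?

-21/11

Start with 11.
-2 + 1/(11/1) = -2 + 1/11 = -21/11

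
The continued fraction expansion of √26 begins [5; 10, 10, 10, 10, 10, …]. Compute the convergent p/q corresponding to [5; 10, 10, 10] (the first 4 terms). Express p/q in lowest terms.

5201/1020

Start with 10.
10 + 1/(10/1) = 10 + 1/10 = 101/10
10 + 1/(101/10) = 10 + 10/101 = 1020/101
5 + 1/(1020/101) = 5 + 101/1020 = 5201/1020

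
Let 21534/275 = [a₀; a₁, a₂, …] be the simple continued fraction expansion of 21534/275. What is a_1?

3

21534 ÷ 275 → quotient 78, remainder 84
275 ÷ 84 → quotient 3, remainder 23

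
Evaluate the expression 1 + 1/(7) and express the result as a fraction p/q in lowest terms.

a_0 = 1: 1/1
a_1 = 7: 8/7

8/7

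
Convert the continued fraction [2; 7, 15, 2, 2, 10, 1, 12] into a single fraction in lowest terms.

Build up convergents one term at a time:
a_0 = 2: 2/1
a_1 = 7: 15/7
a_2 = 15: 227/106
a_3 = 2: 469/219
a_4 = 2: 1165/544
a_5 = 10: 12119/5659
a_6 = 1: 13284/6203
a_7 = 12: 171527/80095

171527/80095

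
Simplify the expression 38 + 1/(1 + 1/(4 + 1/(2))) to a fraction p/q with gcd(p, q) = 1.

Use the convergent recurrence hₖ = aₖ·hₖ₋₁ + hₖ₋₂ (and likewise for the denominators kₖ):
a_0 = 38: 38/1
a_1 = 1: 39/1
a_2 = 4: 194/5
a_3 = 2: 427/11

427/11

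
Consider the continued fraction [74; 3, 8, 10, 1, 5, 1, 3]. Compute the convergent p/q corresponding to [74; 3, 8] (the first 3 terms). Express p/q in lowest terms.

1858/25

Start with 8.
3 + 1/(8/1) = 3 + 1/8 = 25/8
74 + 1/(25/8) = 74 + 8/25 = 1858/25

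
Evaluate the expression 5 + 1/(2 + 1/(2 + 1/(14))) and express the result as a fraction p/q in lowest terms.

a_0 = 5: 5/1
a_1 = 2: 11/2
a_2 = 2: 27/5
a_3 = 14: 389/72

389/72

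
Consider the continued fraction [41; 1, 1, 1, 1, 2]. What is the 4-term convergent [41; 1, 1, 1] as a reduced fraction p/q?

Start with 1.
1 + 1/(1/1) = 1 + 1/1 = 2/1
1 + 1/(2/1) = 1 + 1/2 = 3/2
41 + 1/(3/2) = 41 + 2/3 = 125/3

125/3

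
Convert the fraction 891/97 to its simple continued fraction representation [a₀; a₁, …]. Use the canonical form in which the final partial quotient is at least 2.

891 = 9·97 + 18, so a_0 = 9
97 = 5·18 + 7, so a_1 = 5
18 = 2·7 + 4, so a_2 = 2
7 = 1·4 + 3, so a_3 = 1
4 = 1·3 + 1, so a_4 = 1
3 = 3·1 + 0, so a_5 = 3

[9; 5, 2, 1, 1, 3]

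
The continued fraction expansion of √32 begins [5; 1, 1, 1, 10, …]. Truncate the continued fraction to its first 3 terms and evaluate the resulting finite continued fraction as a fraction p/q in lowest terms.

Work from the innermost term outward:
Start with 1.
1 + 1/(1/1) = 1 + 1/1 = 2/1
5 + 1/(2/1) = 5 + 1/2 = 11/2

11/2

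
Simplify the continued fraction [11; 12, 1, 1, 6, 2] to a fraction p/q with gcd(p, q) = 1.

Start with 2.
6 + 1/(2/1) = 6 + 1/2 = 13/2
1 + 1/(13/2) = 1 + 2/13 = 15/13
1 + 1/(15/13) = 1 + 13/15 = 28/15
12 + 1/(28/15) = 12 + 15/28 = 351/28
11 + 1/(351/28) = 11 + 28/351 = 3889/351

3889/351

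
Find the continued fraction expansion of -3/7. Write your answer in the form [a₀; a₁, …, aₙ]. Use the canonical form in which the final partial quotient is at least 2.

Apply division with remainder until the remainder is 0:
⌊-3/7⌋ = -1, remainder 4
⌊7/4⌋ = 1, remainder 3
⌊4/3⌋ = 1, remainder 1
⌊3/1⌋ = 3, remainder 0

[-1; 1, 1, 3]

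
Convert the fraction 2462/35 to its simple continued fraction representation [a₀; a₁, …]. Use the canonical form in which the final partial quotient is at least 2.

[70; 2, 1, 11]

Run the Euclidean algorithm, recording each quotient:
2462 ÷ 35 → quotient 70, remainder 12
35 ÷ 12 → quotient 2, remainder 11
12 ÷ 11 → quotient 1, remainder 1
11 ÷ 1 → quotient 11, remainder 0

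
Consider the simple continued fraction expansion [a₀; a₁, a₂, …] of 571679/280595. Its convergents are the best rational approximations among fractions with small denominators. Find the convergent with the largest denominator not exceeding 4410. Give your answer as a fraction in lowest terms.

218/107

a_0 = 2: 2/1  (≤ bound)
a_1 = 26: 53/26  (≤ bound)
a_2 = 1: 55/27  (≤ bound)
a_3 = 3: 218/107  (≤ bound)
a_4 = 45: 9865/4842  (> 4410, stop)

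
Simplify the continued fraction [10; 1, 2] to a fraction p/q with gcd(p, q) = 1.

Start with 2.
1 + 1/(2/1) = 1 + 1/2 = 3/2
10 + 1/(3/2) = 10 + 2/3 = 32/3

32/3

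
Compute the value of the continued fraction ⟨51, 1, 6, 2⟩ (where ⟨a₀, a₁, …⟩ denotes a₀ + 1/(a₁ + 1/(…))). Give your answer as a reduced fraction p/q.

Compute successive convergents:
a_0 = 51: 51/1
a_1 = 1: 52/1
a_2 = 6: 363/7
a_3 = 2: 778/15

778/15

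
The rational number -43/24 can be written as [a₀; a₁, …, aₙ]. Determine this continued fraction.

Run the Euclidean algorithm, recording each quotient:
-43 ÷ 24 → quotient -2, remainder 5
24 ÷ 5 → quotient 4, remainder 4
5 ÷ 4 → quotient 1, remainder 1
4 ÷ 1 → quotient 4, remainder 0

[-2; 4, 1, 4]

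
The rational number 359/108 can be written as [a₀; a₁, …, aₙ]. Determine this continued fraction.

[3; 3, 11, 1, 2]

359 ÷ 108 → quotient 3, remainder 35
108 ÷ 35 → quotient 3, remainder 3
35 ÷ 3 → quotient 11, remainder 2
3 ÷ 2 → quotient 1, remainder 1
2 ÷ 1 → quotient 2, remainder 0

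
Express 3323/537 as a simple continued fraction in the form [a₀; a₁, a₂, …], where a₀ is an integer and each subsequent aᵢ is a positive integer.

[6; 5, 3, 6, 2, 2]

3323 = 6·537 + 101, so a_0 = 6
537 = 5·101 + 32, so a_1 = 5
101 = 3·32 + 5, so a_2 = 3
32 = 6·5 + 2, so a_3 = 6
5 = 2·2 + 1, so a_4 = 2
2 = 2·1 + 0, so a_5 = 2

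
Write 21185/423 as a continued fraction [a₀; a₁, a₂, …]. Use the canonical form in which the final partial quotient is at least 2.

Repeatedly divide and take the remainder:
21185 ÷ 423 → quotient 50, remainder 35
423 ÷ 35 → quotient 12, remainder 3
35 ÷ 3 → quotient 11, remainder 2
3 ÷ 2 → quotient 1, remainder 1
2 ÷ 1 → quotient 2, remainder 0

[50; 12, 11, 1, 2]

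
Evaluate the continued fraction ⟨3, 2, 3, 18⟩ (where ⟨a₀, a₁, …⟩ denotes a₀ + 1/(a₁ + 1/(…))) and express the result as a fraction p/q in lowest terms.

439/128

Start with 18.
3 + 1/(18/1) = 3 + 1/18 = 55/18
2 + 1/(55/18) = 2 + 18/55 = 128/55
3 + 1/(128/55) = 3 + 55/128 = 439/128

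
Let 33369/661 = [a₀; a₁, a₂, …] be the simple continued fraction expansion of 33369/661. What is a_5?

Apply division with remainder until the remainder is 0:
33369 ÷ 661 → quotient 50, remainder 319
661 ÷ 319 → quotient 2, remainder 23
319 ÷ 23 → quotient 13, remainder 20
23 ÷ 20 → quotient 1, remainder 3
20 ÷ 3 → quotient 6, remainder 2
3 ÷ 2 → quotient 1, remainder 1

1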